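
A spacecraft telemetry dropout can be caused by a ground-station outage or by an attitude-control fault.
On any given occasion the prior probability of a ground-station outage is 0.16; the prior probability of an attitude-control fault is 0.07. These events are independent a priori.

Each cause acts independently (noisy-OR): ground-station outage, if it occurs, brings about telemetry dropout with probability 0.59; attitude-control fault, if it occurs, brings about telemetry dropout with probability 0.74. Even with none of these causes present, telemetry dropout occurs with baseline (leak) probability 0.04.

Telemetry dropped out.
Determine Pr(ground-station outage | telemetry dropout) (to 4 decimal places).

Under noisy-OR, P(telemetry dropout | causes) = 1 − (1−0.04)·∏(1−qᵢ) over the active causes.
P(telemetry dropout) = 0.04×0.84×0.93 + 0.7504×0.84×0.07 + 0.6064×0.16×0.93 + 0.897664×0.16×0.07 = 0.031248 + 0.044124 + 0.090232 + 0.010054 = 0.175658
Restricting to configurations with ground-station outage present: 0.090232 + 0.010054 = 0.100286.
So P(ground-station outage | telemetry dropout) = 0.100286/0.175658 ≈ 0.5709.

Pr(ground-station outage | telemetry dropout) ≈ 0.5709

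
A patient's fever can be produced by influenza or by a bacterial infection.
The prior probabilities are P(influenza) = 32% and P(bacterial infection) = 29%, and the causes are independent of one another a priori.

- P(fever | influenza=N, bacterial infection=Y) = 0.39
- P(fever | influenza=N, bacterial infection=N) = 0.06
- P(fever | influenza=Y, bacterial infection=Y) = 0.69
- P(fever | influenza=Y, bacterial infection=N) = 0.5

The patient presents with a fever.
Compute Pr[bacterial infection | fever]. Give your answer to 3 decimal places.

Weight on bacterial infection=true, given the evidence: 0.076908 + 0.064032 = 0.140940
The normalizing constant is 0.06*0.68*0.71 + 0.39*0.68*0.29 + 0.5*0.32*0.71 + 0.69*0.32*0.29 = 0.283508
P(bacterial infection | fever) = 0.140940/0.283508 ≈ 0.497

Pr[bacterial infection | fever] ≈ 0.497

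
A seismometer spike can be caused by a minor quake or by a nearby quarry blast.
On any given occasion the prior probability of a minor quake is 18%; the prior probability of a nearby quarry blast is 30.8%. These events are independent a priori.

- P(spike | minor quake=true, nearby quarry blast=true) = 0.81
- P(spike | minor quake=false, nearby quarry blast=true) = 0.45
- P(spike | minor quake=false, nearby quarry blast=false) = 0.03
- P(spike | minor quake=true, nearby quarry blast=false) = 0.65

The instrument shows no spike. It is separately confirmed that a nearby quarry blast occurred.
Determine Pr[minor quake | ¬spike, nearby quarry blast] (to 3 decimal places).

Pr[minor quake | ¬spike, nearby quarry blast] ≈ 0.070

Sum P(¬spike|·) weighted by the priors over both values of minor quake:
  P(¬spike | nearby quarry blast) = 0.55×0.82 + 0.19×0.18
        = 0.451000 + 0.034200 = 0.485200
The terms with minor quake present sum to 0.034200, so
  P(minor quake | ¬spike, nearby quarry blast) = 0.034200 / 0.485200 ≈ 0.070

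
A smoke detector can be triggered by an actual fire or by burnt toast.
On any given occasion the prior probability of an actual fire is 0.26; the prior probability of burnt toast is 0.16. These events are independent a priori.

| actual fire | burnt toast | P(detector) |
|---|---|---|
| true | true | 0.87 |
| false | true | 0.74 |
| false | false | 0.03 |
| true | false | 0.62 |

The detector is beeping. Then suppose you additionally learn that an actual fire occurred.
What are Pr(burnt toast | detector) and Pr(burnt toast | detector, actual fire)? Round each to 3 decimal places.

Sum P(detector|·) weighted by the priors over the 4 (actual fire, burnt toast) configurations:
  P(detector) = 0.03·0.74·0.84 + 0.74·0.74·0.16 + 0.62·0.26·0.84 + 0.87·0.26·0.16
        = 0.018648 + 0.087616 + 0.135408 + 0.036192 = 0.277864
The terms with burnt toast present sum to 0.123808, so
  P(burnt toast | detector) = 0.123808 / 0.277864 ≈ 0.446

Now condition on the additional information:
Sum P(detector|·) weighted by the priors over both values of burnt toast:
  P(detector | actual fire) = 0.62·0.84 + 0.87·0.16
        = 0.520800 + 0.139200 = 0.660000
The terms with burnt toast present sum to 0.139200, so
  P(burnt toast | detector, actual fire) = 0.139200 / 0.660000 ≈ 0.211
— actual fire explains away the evidence for burnt toast.

Pr(burnt toast | detector) ≈ 0.446; Pr(burnt toast | detector, actual fire) ≈ 0.211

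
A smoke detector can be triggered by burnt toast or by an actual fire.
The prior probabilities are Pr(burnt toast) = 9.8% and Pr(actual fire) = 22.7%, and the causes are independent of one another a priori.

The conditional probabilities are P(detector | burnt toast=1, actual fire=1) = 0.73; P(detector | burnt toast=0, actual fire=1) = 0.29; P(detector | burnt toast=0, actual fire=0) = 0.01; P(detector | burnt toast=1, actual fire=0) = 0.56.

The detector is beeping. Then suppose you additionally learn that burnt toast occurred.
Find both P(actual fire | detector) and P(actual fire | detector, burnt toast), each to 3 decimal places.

P(actual fire | detector) ≈ 0.605; P(actual fire | detector, burnt toast) ≈ 0.277

Enumerate the 4 (burnt toast, actual fire) configurations and weight by the priors:
  P(detector) = 0.01·0.902·0.773 + 0.29·0.902·0.227 + 0.56·0.098·0.773 + 0.73·0.098·0.227
        = 0.006972 + 0.059379 + 0.042422 + 0.016240 = 0.125013
Keeping only the actual fire-present terms gives 0.075619, so
  P(actual fire | detector) = 0.075619 / 0.125013 ≈ 0.605

Now condition on the additional information:
Weight on actual fire=true, given the evidence: 0.73*0.227 = 0.165710
The normalizing constant is 0.56*0.773 + 0.73*0.227 = 0.598590
Posterior = 0.165710 / 0.598590 ≈ 0.277
— burnt toast explains away the evidence for actual fire.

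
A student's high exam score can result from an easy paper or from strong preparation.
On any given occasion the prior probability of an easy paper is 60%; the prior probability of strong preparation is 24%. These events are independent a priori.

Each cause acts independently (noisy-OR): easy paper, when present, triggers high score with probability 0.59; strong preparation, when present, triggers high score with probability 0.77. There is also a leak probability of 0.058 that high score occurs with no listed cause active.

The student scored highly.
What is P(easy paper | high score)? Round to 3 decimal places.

P(easy paper | high score) ≈ 0.816

Under noisy-OR, P(high score | causes) = 1 − (1−0.058)·∏(1−qᵢ) over the active causes.
By total probability over the 4 (easy paper, strong preparation) configurations:
  P(high score) = 0.058×0.4×0.76 + 0.78334×0.4×0.24 + 0.61378×0.6×0.76 + 0.911169×0.6×0.24
        = 0.017632 + 0.075201 + 0.279884 + 0.131208 = 0.503925
The terms with easy paper present sum to 0.411092, so
  P(easy paper | high score) = 0.411092 / 0.503925 ≈ 0.816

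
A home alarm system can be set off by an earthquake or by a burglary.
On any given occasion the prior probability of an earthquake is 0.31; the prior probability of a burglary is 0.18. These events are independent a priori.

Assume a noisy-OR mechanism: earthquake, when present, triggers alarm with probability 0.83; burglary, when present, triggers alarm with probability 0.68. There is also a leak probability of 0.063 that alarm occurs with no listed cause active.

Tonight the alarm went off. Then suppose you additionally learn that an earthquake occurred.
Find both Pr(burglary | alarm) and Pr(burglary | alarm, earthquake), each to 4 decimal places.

Pr(burglary | alarm) ≈ 0.3594; Pr(burglary | alarm, earthquake) ≈ 0.1986

Under noisy-OR, P(alarm | causes) = 1 − (1−0.063)·∏(1−qᵢ) over the active causes.
Sum P(alarm|·) weighted by the priors over the 4 (earthquake, burglary) configurations:
  P(alarm) = 0.063×0.69×0.82 + 0.70016×0.69×0.18 + 0.84071×0.31×0.82 + 0.949027×0.31×0.18
        = 0.035645 + 0.086960 + 0.213708 + 0.052956 = 0.389269
Keeping only the burglary-present terms gives 0.139916, so
  P(burglary | alarm) = 0.139916 / 0.389269 ≈ 0.3594

Now condition on the additional information:
Sum P(alarm|·) weighted by the priors over both values of burglary:
  P(alarm | earthquake) = 0.84071×0.82 + 0.949027×0.18
        = 0.689382 + 0.170825 = 0.860207
The terms with burglary present sum to 0.170825, so
  P(burglary | alarm, earthquake) = 0.170825 / 0.860207 ≈ 0.1986
The drop from 0.3594 to 0.1986 is the explaining-away (discounting) effect.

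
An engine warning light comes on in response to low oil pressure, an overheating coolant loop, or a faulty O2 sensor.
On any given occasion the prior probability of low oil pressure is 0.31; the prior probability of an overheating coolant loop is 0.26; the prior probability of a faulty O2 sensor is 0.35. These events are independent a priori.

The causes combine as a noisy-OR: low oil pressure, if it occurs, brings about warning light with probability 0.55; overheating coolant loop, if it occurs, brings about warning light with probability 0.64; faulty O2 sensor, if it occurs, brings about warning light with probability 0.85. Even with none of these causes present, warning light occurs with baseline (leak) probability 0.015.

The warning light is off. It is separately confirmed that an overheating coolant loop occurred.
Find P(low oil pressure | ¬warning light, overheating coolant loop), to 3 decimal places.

P(low oil pressure | ¬warning light, overheating coolant loop) ≈ 0.168

Under noisy-OR, P(warning light | causes) = 1 − (1−0.015)·∏(1−qᵢ) over the active causes.
By total probability over the 4 (low oil pressure, faulty O2 sensor) configurations:
  P(¬warning light | overheating coolant loop) = 0.3546×0.69×0.65 + 0.05319×0.69×0.35 + 0.15957×0.31×0.65 + 0.023935×0.31×0.35
        = 0.159038 + 0.012845 + 0.032153 + 0.002597 = 0.206633
The terms with low oil pressure present sum to 0.034750, so
  P(low oil pressure | ¬warning light, overheating coolant loop) = 0.034750 / 0.206633 ≈ 0.168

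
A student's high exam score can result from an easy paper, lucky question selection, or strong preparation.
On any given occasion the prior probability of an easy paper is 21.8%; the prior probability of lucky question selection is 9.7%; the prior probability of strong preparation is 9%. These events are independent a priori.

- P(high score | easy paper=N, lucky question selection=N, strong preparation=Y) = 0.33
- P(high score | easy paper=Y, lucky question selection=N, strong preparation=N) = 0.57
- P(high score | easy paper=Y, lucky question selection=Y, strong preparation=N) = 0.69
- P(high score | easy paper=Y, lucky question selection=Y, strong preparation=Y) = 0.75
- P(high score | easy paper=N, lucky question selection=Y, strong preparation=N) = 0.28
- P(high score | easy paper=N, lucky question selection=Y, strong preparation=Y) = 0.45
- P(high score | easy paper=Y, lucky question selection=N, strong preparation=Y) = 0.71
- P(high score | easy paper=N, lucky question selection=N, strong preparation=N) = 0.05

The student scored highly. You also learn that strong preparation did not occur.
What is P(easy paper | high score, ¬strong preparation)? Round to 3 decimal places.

By total probability over the 4 (easy paper, lucky question selection) configurations:
  P(high score | ¬strong preparation) = 0.05×0.782×0.903 + 0.28×0.782×0.097 + 0.57×0.218×0.903 + 0.69×0.218×0.097
        = 0.035307 + 0.021239 + 0.112207 + 0.014591 = 0.183344
Configurations with easy paper contribute 0.126798, so
  P(easy paper | high score, ¬strong preparation) = 0.126798 / 0.183344 ≈ 0.692

P(easy paper | high score, ¬strong preparation) ≈ 0.692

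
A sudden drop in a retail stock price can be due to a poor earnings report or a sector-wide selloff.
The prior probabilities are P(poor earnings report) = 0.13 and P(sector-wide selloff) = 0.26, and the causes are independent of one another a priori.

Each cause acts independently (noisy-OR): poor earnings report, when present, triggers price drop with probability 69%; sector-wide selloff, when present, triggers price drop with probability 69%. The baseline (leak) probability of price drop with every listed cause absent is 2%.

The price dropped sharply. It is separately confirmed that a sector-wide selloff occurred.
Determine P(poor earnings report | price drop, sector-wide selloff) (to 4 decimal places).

P(poor earnings report | price drop, sector-wide selloff) ≈ 0.1628

Under noisy-OR, P(price drop | causes) = 1 − (1−0.02)·∏(1−qᵢ) over the active causes.
P(price drop | sector-wide selloff) = 0.6962·0.87 + 0.905822·0.13 = 0.605694 + 0.117757 = 0.723451
Of this, 0.117757 comes from 0.905822·0.13 (the poor earnings report=true cases).
Hence the posterior is 0.117757/0.723451 ≈ 0.1628.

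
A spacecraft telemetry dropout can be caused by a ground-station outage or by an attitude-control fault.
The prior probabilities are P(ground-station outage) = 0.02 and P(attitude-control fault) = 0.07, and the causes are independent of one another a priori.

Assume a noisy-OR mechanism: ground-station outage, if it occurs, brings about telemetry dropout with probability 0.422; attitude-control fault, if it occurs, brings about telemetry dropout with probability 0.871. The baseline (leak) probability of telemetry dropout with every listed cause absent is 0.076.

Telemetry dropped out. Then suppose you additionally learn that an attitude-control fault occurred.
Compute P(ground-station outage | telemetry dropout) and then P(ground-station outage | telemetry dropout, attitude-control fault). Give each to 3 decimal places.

Under noisy-OR, P(telemetry dropout | causes) = 1 − (1−0.076)·∏(1−qᵢ) over the active causes.
Numerator (weight on configurations with ground-station outage): 0.008666 + 0.001304 = 0.009970
Denominator P(telemetry dropout): 0.076·0.98·0.93 + 0.880804·0.98·0.07 + 0.465928·0.02·0.93 + 0.931105·0.02·0.07 = 0.139659
P(ground-station outage | telemetry dropout) = 0.009970/0.139659 ≈ 0.071

Now condition on the additional information:
Sum P(telemetry dropout|·) weighted by the priors over both values of ground-station outage:
  P(telemetry dropout | attitude-control fault) = 0.880804×0.98 + 0.931105×0.02
        = 0.863188 + 0.018622 = 0.881810
The terms with ground-station outage present sum to 0.018622, so
  P(ground-station outage | telemetry dropout, attitude-control fault) = 0.018622 / 0.881810 ≈ 0.021
This is intercausal reasoning (explaining away): once attitude-control fault accounts for the telemetry dropout, ground-station outage becomes less likely.

P(ground-station outage | telemetry dropout) ≈ 0.071; P(ground-station outage | telemetry dropout, attitude-control fault) ≈ 0.021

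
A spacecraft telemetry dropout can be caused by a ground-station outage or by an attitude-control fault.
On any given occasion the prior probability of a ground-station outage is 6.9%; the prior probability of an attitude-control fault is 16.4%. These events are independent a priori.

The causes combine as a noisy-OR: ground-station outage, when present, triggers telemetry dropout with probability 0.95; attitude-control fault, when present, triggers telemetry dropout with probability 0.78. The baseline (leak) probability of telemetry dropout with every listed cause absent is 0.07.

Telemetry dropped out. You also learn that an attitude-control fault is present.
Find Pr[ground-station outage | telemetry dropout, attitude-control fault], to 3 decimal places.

Under noisy-OR, P(telemetry dropout | causes) = 1 − (1−0.07)·∏(1−qᵢ) over the active causes.
Numerator (weight on configurations with ground-station outage): 0.98977·0.069 = 0.068294
The normalizing constant is 0.7954·0.931 + 0.98977·0.069 = 0.808811
Posterior = 0.068294 / 0.808811 ≈ 0.084

Pr[ground-station outage | telemetry dropout, attitude-control fault] ≈ 0.084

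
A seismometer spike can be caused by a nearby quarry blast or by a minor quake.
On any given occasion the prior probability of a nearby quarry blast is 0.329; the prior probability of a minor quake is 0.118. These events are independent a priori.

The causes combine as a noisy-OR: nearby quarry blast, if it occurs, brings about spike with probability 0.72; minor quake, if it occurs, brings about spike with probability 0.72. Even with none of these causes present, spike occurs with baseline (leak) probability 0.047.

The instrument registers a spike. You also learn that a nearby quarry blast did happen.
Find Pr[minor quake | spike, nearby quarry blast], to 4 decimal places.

Under noisy-OR, P(spike | causes) = 1 − (1−0.047)·∏(1−qᵢ) over the active causes.
For the numerator, keep only minor quake=true terms: 0.925285*0.118 = 0.109184
Normalizer over all consistent configurations: 0.73316*0.882 + 0.925285*0.118 = 0.755831
Posterior = 0.109184 / 0.755831 ≈ 0.1445

Pr[minor quake | spike, nearby quarry blast] ≈ 0.1445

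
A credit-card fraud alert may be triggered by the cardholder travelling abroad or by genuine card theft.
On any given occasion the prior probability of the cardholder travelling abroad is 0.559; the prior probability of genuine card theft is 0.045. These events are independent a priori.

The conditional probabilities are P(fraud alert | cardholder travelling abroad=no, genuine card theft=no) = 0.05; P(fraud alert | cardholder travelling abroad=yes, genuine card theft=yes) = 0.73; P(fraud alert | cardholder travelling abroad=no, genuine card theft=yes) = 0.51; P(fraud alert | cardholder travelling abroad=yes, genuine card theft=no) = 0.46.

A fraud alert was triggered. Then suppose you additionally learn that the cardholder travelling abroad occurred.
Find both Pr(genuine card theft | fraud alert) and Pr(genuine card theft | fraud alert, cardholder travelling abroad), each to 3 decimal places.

P(fraud alert) = 0.05*0.441*0.955 + 0.51*0.441*0.045 + 0.46*0.559*0.955 + 0.73*0.559*0.045 = 0.021058 + 0.010121 + 0.245569 + 0.018363 = 0.295111
Restricting to configurations with genuine card theft present: 0.010121 + 0.018363 = 0.028484.
P(genuine card theft | fraud alert) = 0.028484 / 0.295111 ≈ 0.097

Now also conditioning on cardholder travelling abroad=true:
P(fraud alert | cardholder travelling abroad) = 0.46×0.955 + 0.73×0.045 = 0.439300 + 0.032850 = 0.472150
Of this, 0.032850 comes from 0.73×0.045 (the genuine card theft=true cases).
So P(genuine card theft | fraud alert, cardholder travelling abroad) = 0.032850/0.472150 ≈ 0.070.
Conditioning on cardholder travelling abroad lowers the posterior on genuine card theft: the classic explaining-away effect in a common-effect structure.

Pr(genuine card theft | fraud alert) ≈ 0.097; Pr(genuine card theft | fraud alert, cardholder travelling abroad) ≈ 0.070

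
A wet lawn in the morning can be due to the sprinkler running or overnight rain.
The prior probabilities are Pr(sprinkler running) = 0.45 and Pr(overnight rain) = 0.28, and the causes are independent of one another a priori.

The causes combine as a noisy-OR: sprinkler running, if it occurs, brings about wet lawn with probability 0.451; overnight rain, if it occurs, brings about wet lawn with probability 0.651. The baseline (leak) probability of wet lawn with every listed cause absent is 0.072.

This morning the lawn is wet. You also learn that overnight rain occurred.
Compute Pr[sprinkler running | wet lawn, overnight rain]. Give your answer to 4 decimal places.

Under noisy-OR, P(wet lawn | causes) = 1 − (1−0.072)·∏(1−qᵢ) over the active causes.
By total probability over both values of sprinkler running:
  P(wet lawn | overnight rain) = 0.676128*0.55 + 0.822194*0.45
        = 0.371870 + 0.369987 = 0.741857
The terms with sprinkler running present sum to 0.369987, so
  P(sprinkler running | wet lawn, overnight rain) = 0.369987 / 0.741857 ≈ 0.4987

Pr[sprinkler running | wet lawn, overnight rain] ≈ 0.4987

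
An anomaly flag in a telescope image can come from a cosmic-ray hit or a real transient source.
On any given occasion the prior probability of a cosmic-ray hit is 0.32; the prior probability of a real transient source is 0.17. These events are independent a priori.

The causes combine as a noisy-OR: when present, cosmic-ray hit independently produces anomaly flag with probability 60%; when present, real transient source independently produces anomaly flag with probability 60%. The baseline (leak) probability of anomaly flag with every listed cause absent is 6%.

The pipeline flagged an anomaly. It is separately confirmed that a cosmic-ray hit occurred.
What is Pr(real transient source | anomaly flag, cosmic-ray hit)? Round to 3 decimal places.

Under noisy-OR, P(anomaly flag | causes) = 1 − (1−0.06)·∏(1−qᵢ) over the active causes.
Numerator (weight on configurations with real transient source): 0.8496*0.17 = 0.144432
Denominator P(anomaly flag | cosmic-ray hit): 0.624*0.83 + 0.8496*0.17 = 0.662352
Posterior = 0.144432 / 0.662352 ≈ 0.218

Pr(real transient source | anomaly flag, cosmic-ray hit) ≈ 0.218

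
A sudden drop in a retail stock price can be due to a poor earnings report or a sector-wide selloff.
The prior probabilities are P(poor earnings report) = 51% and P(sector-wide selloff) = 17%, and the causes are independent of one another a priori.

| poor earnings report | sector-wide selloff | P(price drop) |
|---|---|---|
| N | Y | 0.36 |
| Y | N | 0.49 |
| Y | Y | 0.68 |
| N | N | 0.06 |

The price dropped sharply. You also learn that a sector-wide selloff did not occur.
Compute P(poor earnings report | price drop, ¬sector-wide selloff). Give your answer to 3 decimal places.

Sum P(price drop|·) weighted by the priors over both values of poor earnings report:
  P(price drop | ¬sector-wide selloff) = 0.06*0.49 + 0.49*0.51
        = 0.029400 + 0.249900 = 0.279300
Keeping only the poor earnings report-present terms gives 0.249900, so
  P(poor earnings report | price drop, ¬sector-wide selloff) = 0.249900 / 0.279300 ≈ 0.895

P(poor earnings report | price drop, ¬sector-wide selloff) ≈ 0.895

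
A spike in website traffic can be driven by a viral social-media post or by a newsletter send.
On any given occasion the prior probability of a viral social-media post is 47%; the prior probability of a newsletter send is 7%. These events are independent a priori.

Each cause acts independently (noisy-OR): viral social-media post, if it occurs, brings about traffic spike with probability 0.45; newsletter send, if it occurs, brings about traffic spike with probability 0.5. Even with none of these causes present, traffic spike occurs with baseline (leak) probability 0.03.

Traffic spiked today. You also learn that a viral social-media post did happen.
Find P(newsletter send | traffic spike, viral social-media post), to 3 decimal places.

P(newsletter send | traffic spike, viral social-media post) ≈ 0.106

Under noisy-OR, P(traffic spike | causes) = 1 − (1−0.03)·∏(1−qᵢ) over the active causes.
Sum P(traffic spike|·) weighted by the priors over both values of newsletter send:
  P(traffic spike | viral social-media post) = 0.4665·0.93 + 0.73325·0.07
        = 0.433845 + 0.051328 = 0.485173
Keeping only the newsletter send-present terms gives 0.051328, so
  P(newsletter send | traffic spike, viral social-media post) = 0.051328 / 0.485173 ≈ 0.106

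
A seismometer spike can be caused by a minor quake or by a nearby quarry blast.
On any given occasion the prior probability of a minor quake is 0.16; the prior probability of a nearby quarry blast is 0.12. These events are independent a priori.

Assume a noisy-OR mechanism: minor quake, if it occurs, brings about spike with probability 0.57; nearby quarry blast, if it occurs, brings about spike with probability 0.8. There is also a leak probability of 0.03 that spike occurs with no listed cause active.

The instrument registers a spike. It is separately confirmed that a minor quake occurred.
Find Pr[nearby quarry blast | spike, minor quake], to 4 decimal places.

Pr[nearby quarry blast | spike, minor quake] ≈ 0.1766

Under noisy-OR, P(spike | causes) = 1 − (1−0.03)·∏(1−qᵢ) over the active causes.
Numerator (weight on configurations with nearby quarry blast): 0.91658×0.12 = 0.109990
The normalizing constant is 0.5829×0.88 + 0.91658×0.12 = 0.622942
P(nearby quarry blast | spike, minor quake) = 0.109990/0.622942 ≈ 0.1766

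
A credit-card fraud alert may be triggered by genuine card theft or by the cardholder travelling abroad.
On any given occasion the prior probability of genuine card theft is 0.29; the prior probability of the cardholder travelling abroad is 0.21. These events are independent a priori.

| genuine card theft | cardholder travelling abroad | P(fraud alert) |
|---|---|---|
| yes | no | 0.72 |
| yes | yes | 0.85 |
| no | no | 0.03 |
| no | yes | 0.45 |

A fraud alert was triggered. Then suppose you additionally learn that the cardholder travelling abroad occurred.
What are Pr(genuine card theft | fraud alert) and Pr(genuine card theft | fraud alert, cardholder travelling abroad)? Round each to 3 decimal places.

Enumerate the 4 (genuine card theft, cardholder travelling abroad) configurations and weight by the priors:
  P(fraud alert) = 0.03×0.71×0.79 + 0.45×0.71×0.21 + 0.72×0.29×0.79 + 0.85×0.29×0.21
        = 0.016827 + 0.067095 + 0.164952 + 0.051765 = 0.300639
Keeping only the genuine card theft-present terms gives 0.216717, so
  P(genuine card theft | fraud alert) = 0.216717 / 0.300639 ≈ 0.721

With the extra evidence:
P(fraud alert | cardholder travelling abroad) = 0.45*0.71 + 0.85*0.29 = 0.319500 + 0.246500 = 0.566000
Restricting to configurations with genuine card theft present: 0.85*0.29 = 0.246500.
So P(genuine card theft | fraud alert, cardholder travelling abroad) = 0.246500/0.566000 ≈ 0.436.
Conditioning on cardholder travelling abroad lowers the posterior on genuine card theft: the classic explaining-away effect in a common-effect structure.

Pr(genuine card theft | fraud alert) ≈ 0.721; Pr(genuine card theft | fraud alert, cardholder travelling abroad) ≈ 0.436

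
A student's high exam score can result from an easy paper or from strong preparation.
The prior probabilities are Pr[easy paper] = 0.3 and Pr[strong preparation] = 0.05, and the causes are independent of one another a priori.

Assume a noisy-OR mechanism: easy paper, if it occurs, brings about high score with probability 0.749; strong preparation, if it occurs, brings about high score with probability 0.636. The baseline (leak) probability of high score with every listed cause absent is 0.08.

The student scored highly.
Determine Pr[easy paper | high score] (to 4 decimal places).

Under noisy-OR, P(high score | causes) = 1 − (1−0.08)·∏(1−qᵢ) over the active causes.
P(high score) = 0.08×0.7×0.95 + 0.66512×0.7×0.05 + 0.76908×0.3×0.95 + 0.915945×0.3×0.05 = 0.053200 + 0.023279 + 0.219188 + 0.013739 = 0.309406
Restricting to configurations with easy paper present: 0.219188 + 0.013739 = 0.232927.
So P(easy paper | high score) = 0.232927/0.309406 ≈ 0.7528.

Pr[easy paper | high score] ≈ 0.7528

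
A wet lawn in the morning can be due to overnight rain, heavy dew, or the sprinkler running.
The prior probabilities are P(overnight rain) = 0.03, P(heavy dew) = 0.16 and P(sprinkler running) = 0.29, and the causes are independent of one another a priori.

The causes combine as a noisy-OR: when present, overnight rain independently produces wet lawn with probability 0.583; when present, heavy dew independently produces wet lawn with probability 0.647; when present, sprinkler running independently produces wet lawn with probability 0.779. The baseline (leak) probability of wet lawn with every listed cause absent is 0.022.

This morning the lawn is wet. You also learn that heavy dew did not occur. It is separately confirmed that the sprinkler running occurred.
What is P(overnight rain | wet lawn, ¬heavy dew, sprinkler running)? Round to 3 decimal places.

P(overnight rain | wet lawn, ¬heavy dew, sprinkler running) ≈ 0.035

Under noisy-OR, P(wet lawn | causes) = 1 − (1−0.022)·∏(1−qᵢ) over the active causes.
P(wet lawn | ¬heavy dew, sprinkler running) = 0.783862×0.97 + 0.90987×0.03 = 0.760346 + 0.027296 = 0.787642
Restricting to configurations with overnight rain present: 0.90987×0.03 = 0.027296.
So P(overnight rain | wet lawn, ¬heavy dew, sprinkler running) = 0.027296/0.787642 ≈ 0.035.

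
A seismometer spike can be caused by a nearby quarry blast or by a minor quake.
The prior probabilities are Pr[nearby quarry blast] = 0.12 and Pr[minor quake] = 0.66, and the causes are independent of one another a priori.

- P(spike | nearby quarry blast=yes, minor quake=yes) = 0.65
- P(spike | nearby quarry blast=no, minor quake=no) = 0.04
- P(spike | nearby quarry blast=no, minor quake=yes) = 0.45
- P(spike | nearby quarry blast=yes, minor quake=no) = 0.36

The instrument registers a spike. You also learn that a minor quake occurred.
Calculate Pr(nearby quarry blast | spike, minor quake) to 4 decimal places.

Pr(nearby quarry blast | spike, minor quake) ≈ 0.1646

For the numerator, keep only nearby quarry blast=true terms: 0.65*0.12 = 0.078000
The normalizing constant is 0.45*0.88 + 0.65*0.12 = 0.474000
Posterior = 0.078000 / 0.474000 ≈ 0.1646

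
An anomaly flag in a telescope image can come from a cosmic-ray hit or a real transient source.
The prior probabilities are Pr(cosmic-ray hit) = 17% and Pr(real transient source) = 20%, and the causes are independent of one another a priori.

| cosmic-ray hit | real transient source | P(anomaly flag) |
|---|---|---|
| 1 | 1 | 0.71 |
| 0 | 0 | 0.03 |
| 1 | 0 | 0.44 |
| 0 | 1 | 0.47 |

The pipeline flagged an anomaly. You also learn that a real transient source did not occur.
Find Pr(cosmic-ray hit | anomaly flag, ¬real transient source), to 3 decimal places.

Numerator (weight on configurations with cosmic-ray hit): 0.44×0.17 = 0.074800
Normalizer over all consistent configurations: 0.03×0.83 + 0.44×0.17 = 0.099700
Posterior = 0.074800 / 0.099700 ≈ 0.750

Pr(cosmic-ray hit | anomaly flag, ¬real transient source) ≈ 0.750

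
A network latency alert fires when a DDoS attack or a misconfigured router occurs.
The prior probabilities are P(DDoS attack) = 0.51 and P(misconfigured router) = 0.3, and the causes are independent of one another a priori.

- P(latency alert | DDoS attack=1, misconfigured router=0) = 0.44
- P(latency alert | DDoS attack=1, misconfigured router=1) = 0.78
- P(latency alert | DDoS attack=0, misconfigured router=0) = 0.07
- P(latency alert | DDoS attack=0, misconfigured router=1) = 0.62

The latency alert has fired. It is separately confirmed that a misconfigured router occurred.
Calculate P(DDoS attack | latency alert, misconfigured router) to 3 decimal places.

Sum P(latency alert|·) weighted by the priors over both values of DDoS attack:
  P(latency alert | misconfigured router) = 0.62·0.49 + 0.78·0.51
        = 0.303800 + 0.397800 = 0.701600
Configurations with DDoS attack contribute 0.397800, so
  P(DDoS attack | latency alert, misconfigured router) = 0.397800 / 0.701600 ≈ 0.567

P(DDoS attack | latency alert, misconfigured router) ≈ 0.567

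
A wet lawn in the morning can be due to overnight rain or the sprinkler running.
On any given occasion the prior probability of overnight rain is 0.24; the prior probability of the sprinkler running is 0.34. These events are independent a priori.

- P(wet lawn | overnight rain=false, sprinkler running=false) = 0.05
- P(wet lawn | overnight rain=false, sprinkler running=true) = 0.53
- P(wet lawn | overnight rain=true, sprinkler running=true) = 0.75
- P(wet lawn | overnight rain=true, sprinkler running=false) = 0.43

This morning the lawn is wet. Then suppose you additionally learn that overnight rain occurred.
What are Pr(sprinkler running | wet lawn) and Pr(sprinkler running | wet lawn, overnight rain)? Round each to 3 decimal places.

Pr(sprinkler running | wet lawn) ≈ 0.680; Pr(sprinkler running | wet lawn, overnight rain) ≈ 0.473

P(wet lawn) = 0.05×0.76×0.66 + 0.53×0.76×0.34 + 0.43×0.24×0.66 + 0.75×0.24×0.34 = 0.025080 + 0.136952 + 0.068112 + 0.061200 = 0.291344
Restricting to configurations with sprinkler running present: 0.136952 + 0.061200 = 0.198152.
Hence the posterior is 0.198152/0.291344 ≈ 0.680.

With the extra evidence:
Sum P(wet lawn|·) weighted by the priors over both values of sprinkler running:
  P(wet lawn | overnight rain) = 0.43*0.66 + 0.75*0.34
        = 0.283800 + 0.255000 = 0.538800
Keeping only the sprinkler running-present terms gives 0.255000, so
  P(sprinkler running | wet lawn, overnight rain) = 0.255000 / 0.538800 ≈ 0.473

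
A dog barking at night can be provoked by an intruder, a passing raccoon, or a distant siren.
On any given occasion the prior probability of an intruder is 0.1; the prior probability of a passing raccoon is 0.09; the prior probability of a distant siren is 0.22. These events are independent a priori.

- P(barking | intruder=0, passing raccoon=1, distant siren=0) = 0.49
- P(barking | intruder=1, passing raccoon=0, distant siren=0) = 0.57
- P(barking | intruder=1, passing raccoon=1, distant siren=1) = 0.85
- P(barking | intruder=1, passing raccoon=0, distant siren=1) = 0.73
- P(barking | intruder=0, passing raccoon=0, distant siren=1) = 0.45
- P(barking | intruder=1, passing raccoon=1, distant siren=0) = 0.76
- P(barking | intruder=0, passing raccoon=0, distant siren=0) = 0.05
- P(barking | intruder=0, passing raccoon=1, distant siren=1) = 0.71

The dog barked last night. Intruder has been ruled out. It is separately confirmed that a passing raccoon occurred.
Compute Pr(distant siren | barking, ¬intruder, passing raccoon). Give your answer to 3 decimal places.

Pr(distant siren | barking, ¬intruder, passing raccoon) ≈ 0.290

Numerator (weight on configurations with distant siren): 0.71*0.22 = 0.156200
The normalizing constant is 0.49*0.78 + 0.71*0.22 = 0.538400
P(distant siren | barking, ¬intruder, passing raccoon) = 0.156200/0.538400 ≈ 0.290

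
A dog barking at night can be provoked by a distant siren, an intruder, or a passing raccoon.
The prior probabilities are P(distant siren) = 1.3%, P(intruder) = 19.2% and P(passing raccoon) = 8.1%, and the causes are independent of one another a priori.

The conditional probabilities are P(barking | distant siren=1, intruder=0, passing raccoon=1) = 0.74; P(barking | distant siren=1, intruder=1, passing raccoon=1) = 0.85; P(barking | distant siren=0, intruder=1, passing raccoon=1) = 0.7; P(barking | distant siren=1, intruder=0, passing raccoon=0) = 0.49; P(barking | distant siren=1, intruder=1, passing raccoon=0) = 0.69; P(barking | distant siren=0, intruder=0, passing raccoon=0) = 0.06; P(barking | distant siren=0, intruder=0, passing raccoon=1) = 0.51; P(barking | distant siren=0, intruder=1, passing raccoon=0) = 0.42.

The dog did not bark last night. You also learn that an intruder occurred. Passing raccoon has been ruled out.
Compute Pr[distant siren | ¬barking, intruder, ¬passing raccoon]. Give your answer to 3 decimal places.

Pr[distant siren | ¬barking, intruder, ¬passing raccoon] ≈ 0.007

Numerator (weight on configurations with distant siren): 0.31·0.013 = 0.004030
Denominator P(¬barking | intruder, ¬passing raccoon): 0.58·0.987 + 0.31·0.013 = 0.576490
Posterior = 0.004030 / 0.576490 ≈ 0.007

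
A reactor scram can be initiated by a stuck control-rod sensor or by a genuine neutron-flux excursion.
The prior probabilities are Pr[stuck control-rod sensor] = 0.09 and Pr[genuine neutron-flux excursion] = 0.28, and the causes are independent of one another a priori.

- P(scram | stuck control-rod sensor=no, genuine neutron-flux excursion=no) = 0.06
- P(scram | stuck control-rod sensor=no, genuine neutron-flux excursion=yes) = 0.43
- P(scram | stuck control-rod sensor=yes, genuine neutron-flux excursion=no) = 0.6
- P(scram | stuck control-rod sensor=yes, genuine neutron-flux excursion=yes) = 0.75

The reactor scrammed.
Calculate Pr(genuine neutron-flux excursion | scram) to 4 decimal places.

Pr(genuine neutron-flux excursion | scram) ≈ 0.6216

P(scram) = 0.06·0.91·0.72 + 0.43·0.91·0.28 + 0.6·0.09·0.72 + 0.75·0.09·0.28 = 0.039312 + 0.109564 + 0.038880 + 0.018900 = 0.206656
The genuine neutron-flux excursion-present share is 0.109564 + 0.018900 = 0.128464.
Hence the posterior is 0.128464/0.206656 ≈ 0.6216.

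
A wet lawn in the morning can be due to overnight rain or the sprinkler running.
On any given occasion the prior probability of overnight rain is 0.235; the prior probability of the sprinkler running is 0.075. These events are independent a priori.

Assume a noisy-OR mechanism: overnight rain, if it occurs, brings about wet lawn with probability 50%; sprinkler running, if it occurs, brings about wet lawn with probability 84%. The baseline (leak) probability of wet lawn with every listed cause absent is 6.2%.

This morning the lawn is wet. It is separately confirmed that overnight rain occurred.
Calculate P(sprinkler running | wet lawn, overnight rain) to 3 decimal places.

Under noisy-OR, P(wet lawn | causes) = 1 − (1−0.062)·∏(1−qᵢ) over the active causes.
Enumerate both values of sprinkler running and weight by the priors:
  P(wet lawn | overnight rain) = 0.531×0.925 + 0.92496×0.075
        = 0.491175 + 0.069372 = 0.560547
Keeping only the sprinkler running-present terms gives 0.069372, so
  P(sprinkler running | wet lawn, overnight rain) = 0.069372 / 0.560547 ≈ 0.124

P(sprinkler running | wet lawn, overnight rain) ≈ 0.124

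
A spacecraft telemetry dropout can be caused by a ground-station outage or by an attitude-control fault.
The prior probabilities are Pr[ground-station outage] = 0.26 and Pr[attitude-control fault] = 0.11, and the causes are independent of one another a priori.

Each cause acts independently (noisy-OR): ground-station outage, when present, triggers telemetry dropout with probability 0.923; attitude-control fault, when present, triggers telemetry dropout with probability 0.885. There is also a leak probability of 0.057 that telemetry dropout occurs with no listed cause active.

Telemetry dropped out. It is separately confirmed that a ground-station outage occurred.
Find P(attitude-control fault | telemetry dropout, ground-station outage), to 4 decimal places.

Under noisy-OR, P(telemetry dropout | causes) = 1 − (1−0.057)·∏(1−qᵢ) over the active causes.
For the numerator, keep only attitude-control fault=true terms: 0.99165*0.11 = 0.109081
Normalizer over all consistent configurations: 0.927389*0.89 + 0.99165*0.11 = 0.934457
Posterior = 0.109081 / 0.934457 ≈ 0.1167

P(attitude-control fault | telemetry dropout, ground-station outage) ≈ 0.1167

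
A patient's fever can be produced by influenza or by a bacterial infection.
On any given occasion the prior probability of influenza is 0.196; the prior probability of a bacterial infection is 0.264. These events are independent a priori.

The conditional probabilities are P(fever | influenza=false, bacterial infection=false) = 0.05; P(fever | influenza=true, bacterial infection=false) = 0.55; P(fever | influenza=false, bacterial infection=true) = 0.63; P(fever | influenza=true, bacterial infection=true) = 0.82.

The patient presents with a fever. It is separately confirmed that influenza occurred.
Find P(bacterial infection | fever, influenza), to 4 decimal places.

Weight on bacterial infection=true, given the evidence: 0.82*0.264 = 0.216480
Denominator P(fever | influenza): 0.55*0.736 + 0.82*0.264 = 0.621280
P(bacterial infection | fever, influenza) = 0.216480/0.621280 ≈ 0.3484

P(bacterial infection | fever, influenza) ≈ 0.3484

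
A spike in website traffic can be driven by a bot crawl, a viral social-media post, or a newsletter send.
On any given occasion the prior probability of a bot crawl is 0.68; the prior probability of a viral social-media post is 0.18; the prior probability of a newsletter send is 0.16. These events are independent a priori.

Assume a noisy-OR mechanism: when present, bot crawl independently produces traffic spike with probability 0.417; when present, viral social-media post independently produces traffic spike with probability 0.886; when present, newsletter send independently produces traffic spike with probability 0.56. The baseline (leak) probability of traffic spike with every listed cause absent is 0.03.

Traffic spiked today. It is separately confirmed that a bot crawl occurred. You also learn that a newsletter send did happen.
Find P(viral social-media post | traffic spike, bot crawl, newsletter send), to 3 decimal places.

Under noisy-OR, P(traffic spike | causes) = 1 − (1−0.03)·∏(1−qᵢ) over the active causes.
Sum P(traffic spike|·) weighted by the priors over both values of viral social-media post:
  P(traffic spike | bot crawl, newsletter send) = 0.751176·0.82 + 0.971634·0.18
        = 0.615964 + 0.174894 = 0.790858
The terms with viral social-media post present sum to 0.174894, so
  P(viral social-media post | traffic spike, bot crawl, newsletter send) = 0.174894 / 0.790858 ≈ 0.221

P(viral social-media post | traffic spike, bot crawl, newsletter send) ≈ 0.221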